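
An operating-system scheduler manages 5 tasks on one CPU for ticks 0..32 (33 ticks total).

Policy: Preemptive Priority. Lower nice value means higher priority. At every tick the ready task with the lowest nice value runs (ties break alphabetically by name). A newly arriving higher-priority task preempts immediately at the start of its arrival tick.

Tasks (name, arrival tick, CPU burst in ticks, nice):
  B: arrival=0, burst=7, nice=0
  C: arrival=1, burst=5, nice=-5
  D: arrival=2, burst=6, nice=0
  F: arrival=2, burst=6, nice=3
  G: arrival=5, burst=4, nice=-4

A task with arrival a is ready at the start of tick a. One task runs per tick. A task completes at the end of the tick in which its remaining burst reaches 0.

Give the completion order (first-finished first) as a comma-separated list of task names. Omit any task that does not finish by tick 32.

completion order = C, G, B, D, F

t=0: ready={B} → run B
t=1: ready={B,C} → run C
t=2: ready={B,C,D,F} → run C
t=3: ready={B,C,D,F} → run C
t=4: ready={B,C,D,F} → run C
t=5: ready={B,C,D,F,G} → run C
t=6: ready={B,D,F,G} → run G
t=7: ready={B,D,F,G} → run G
t=8: ready={B,D,F,G} → run G
t=9: ready={B,D,F,G} → run G
t=10: ready={B,D,F} → run B
t=11: ready={B,D,F} → run B
t=12: ready={B,D,F} → run B
t=13: ready={B,D,F} → run B
t=14: ready={B,D,F} → run B
t=15: ready={B,D,F} → run B
t=16: ready={D,F} → run D
t=17: ready={D,F} → run D
t=18: ready={D,F} → run D
t=19: ready={D,F} → run D
t=20: ready={D,F} → run D
t=21: ready={D,F} → run D
t=22: ready={F} → run F
t=23: ready={F} → run F
t=24: ready={F} → run F
t=25: ready={F} → run F
t=26: ready={F} → run F
t=27: ready={F} → run F
t=28: (idle)
t=29: (idle)
t=30: (idle)
t=31: (idle)
t=32: (idle)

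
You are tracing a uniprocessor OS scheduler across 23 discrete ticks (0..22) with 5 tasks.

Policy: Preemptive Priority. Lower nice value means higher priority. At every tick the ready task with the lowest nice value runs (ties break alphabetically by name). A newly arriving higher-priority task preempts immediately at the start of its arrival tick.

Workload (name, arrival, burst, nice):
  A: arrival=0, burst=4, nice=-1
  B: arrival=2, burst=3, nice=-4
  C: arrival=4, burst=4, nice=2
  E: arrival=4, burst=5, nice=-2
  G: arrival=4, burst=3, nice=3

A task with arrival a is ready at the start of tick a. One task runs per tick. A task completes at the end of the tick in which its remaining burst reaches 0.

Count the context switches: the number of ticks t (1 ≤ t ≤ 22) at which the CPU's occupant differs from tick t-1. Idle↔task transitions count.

t=0: ready={A} → run A
t=1: ready={A} → run A
t=2: ready={A,B} → run B
t=3: ready={A,B} → run B
t=4: ready={A,B,C,E,G} → run B
t=5: ready={A,C,E,G} → run E
t=6: ready={A,C,E,G} → run E
t=7: ready={A,C,E,G} → run E
t=8: ready={A,C,E,G} → run E
t=9: ready={A,C,E,G} → run E
t=10: ready={A,C,G} → run A
t=11: ready={A,C,G} → run A
t=12: ready={C,G} → run C
t=13: ready={C,G} → run C
t=14: ready={C,G} → run C
t=15: ready={C,G} → run C
t=16: ready={G} → run G
t=17: ready={G} → run G
t=18: ready={G} → run G
t=19: (idle)
t=20: (idle)
t=21: (idle)
t=22: (idle)

context switches = 6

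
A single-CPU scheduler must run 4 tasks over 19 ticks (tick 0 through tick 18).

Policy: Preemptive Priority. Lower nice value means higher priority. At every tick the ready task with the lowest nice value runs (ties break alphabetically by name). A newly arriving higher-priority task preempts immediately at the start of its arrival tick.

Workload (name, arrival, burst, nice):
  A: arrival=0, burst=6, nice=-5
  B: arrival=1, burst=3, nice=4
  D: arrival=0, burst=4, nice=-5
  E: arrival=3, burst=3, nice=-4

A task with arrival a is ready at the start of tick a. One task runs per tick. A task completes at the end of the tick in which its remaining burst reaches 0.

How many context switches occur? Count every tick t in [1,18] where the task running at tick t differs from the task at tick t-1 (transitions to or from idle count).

t=0: ready={A,D} → run A
t=1: ready={A,B,D} → run A
t=2: ready={A,B,D} → run A
t=3: ready={A,B,D,E} → run A
t=4: ready={A,B,D,E} → run A
t=5: ready={A,B,D,E} → run A
t=6: ready={B,D,E} → run D
t=7: ready={B,D,E} → run D
t=8: ready={B,D,E} → run D
t=9: ready={B,D,E} → run D
t=10: ready={B,E} → run E
t=11: ready={B,E} → run E
t=12: ready={B,E} → run E
t=13: ready={B} → run B
t=14: ready={B} → run B
t=15: ready={B} → run B
t=16: (idle)
t=17: (idle)
t=18: (idle)

context switches = 4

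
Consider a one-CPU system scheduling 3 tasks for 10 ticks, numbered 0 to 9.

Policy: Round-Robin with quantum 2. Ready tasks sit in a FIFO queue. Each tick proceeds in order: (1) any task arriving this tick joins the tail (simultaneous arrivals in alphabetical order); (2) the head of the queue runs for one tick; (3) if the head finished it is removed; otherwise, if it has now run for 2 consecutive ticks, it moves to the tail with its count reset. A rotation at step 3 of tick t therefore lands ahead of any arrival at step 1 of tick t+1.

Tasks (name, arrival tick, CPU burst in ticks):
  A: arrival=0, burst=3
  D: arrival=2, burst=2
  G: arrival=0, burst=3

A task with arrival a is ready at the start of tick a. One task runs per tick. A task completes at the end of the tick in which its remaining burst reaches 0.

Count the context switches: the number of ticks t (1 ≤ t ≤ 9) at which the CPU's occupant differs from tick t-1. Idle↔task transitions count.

t=0: queue=[A,G] q_used=0 → run A
t=1: queue=[A,G] q_used=1 → run A
t=2: queue=[G,A,D] q_used=0 → run G
t=3: queue=[G,A,D] q_used=1 → run G
t=4: queue=[A,D,G] q_used=0 → run A
t=5: queue=[D,G] q_used=0 → run D
t=6: queue=[D,G] q_used=1 → run D
t=7: queue=[G] q_used=0 → run G
t=8: (idle)
t=9: (idle)

context switches = 5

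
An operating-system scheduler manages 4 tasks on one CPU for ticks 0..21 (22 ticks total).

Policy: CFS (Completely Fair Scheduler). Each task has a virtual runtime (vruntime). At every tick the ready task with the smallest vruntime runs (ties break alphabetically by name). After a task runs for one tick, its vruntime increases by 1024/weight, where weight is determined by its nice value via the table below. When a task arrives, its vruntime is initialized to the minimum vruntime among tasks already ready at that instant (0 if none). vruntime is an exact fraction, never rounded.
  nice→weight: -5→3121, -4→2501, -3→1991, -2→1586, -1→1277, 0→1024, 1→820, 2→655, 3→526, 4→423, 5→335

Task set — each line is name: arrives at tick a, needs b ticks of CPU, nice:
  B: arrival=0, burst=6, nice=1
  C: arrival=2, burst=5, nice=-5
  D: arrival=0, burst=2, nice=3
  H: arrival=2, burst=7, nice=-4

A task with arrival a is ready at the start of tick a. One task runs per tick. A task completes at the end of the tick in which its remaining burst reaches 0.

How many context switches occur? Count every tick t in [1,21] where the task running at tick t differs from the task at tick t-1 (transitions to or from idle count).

t=0: vr[B=0 D=0] → run B
t=1: vr[B=256/205 D=0] → run D
t=2: vr[B=256/205 C=256/205 D=512/263 H=256/205] → run B
t=3: vr[B=512/205 C=256/205 D=512/263 H=256/205] → run C
t=4: vr[B=512/205 C=1008896/639805 D=512/263 H=256/205] → run H
t=5: vr[B=512/205 C=1008896/639805 D=512/263 H=20736/12505] → run C
t=6: vr[B=512/205 C=1218816/639805 D=512/263 H=20736/12505] → run H
t=7: vr[B=512/205 C=1218816/639805 D=512/263 H=25856/12505] → run C
t=8: vr[B=512/205 C=1428736/639805 D=512/263 H=25856/12505] → run D
t=9: vr[B=512/205 C=1428736/639805 H=25856/12505] → run H
t=10: vr[B=512/205 C=1428736/639805 H=30976/12505] → run C
t=11: vr[B=512/205 C=1638656/639805 H=30976/12505] → run H
t=12: vr[B=512/205 C=1638656/639805 H=36096/12505] → run B
t=13: vr[B=768/205 C=1638656/639805 H=36096/12505] → run C
t=14: vr[B=768/205 H=36096/12505] → run H
t=15: vr[B=768/205 H=41216/12505] → run H
t=16: vr[B=768/205 H=46336/12505] → run H
t=17: vr[B=768/205] → run B
t=18: vr[B=1024/205] → run B
t=19: vr[B=256/41] → run B
t=20: (idle)
t=21: (idle)

context switches = 16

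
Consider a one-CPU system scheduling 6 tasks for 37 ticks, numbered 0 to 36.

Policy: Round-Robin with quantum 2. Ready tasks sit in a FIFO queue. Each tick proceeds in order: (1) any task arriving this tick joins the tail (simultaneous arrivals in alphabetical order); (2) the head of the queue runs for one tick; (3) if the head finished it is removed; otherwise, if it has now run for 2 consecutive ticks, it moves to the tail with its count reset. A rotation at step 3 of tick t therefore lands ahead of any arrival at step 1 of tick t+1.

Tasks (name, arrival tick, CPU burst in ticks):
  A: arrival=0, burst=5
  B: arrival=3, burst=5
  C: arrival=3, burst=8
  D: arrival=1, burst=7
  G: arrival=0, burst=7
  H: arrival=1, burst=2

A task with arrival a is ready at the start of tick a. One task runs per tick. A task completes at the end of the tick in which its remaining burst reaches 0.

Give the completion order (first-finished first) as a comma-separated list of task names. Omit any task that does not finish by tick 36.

completion order = H, A, B, G, D, C

t=0: queue=[A,G] q_used=0 → run A
t=1: queue=[A,G,D,H] q_used=1 → run A
t=2: queue=[G,D,H,A] q_used=0 → run G
t=3: queue=[G,D,H,A,B,C] q_used=1 → run G
t=4: queue=[D,H,A,B,C,G] q_used=0 → run D
t=5: queue=[D,H,A,B,C,G] q_used=1 → run D
t=6: queue=[H,A,B,C,G,D] q_used=0 → run H
t=7: queue=[H,A,B,C,G,D] q_used=1 → run H
t=8: queue=[A,B,C,G,D] q_used=0 → run A
t=9: queue=[A,B,C,G,D] q_used=1 → run A
t=10: queue=[B,C,G,D,A] q_used=0 → run B
t=11: queue=[B,C,G,D,A] q_used=1 → run B
t=12: queue=[C,G,D,A,B] q_used=0 → run C
t=13: queue=[C,G,D,A,B] q_used=1 → run C
t=14: queue=[G,D,A,B,C] q_used=0 → run G
t=15: queue=[G,D,A,B,C] q_used=1 → run G
t=16: queue=[D,A,B,C,G] q_used=0 → run D
t=17: queue=[D,A,B,C,G] q_used=1 → run D
t=18: queue=[A,B,C,G,D] q_used=0 → run A
t=19: queue=[B,C,G,D] q_used=0 → run B
t=20: queue=[B,C,G,D] q_used=1 → run B
t=21: queue=[C,G,D,B] q_used=0 → run C
t=22: queue=[C,G,D,B] q_used=1 → run C
t=23: queue=[G,D,B,C] q_used=0 → run G
t=24: queue=[G,D,B,C] q_used=1 → run G
t=25: queue=[D,B,C,G] q_used=0 → run D
t=26: queue=[D,B,C,G] q_used=1 → run D
t=27: queue=[B,C,G,D] q_used=0 → run B
t=28: queue=[C,G,D] q_used=0 → run C
t=29: queue=[C,G,D] q_used=1 → run C
t=30: queue=[G,D,C] q_used=0 → run G
t=31: queue=[D,C] q_used=0 → run D
t=32: queue=[C] q_used=0 → run C
t=33: queue=[C] q_used=1 → run C
t=34: (idle)
t=35: (idle)
t=36: (idle)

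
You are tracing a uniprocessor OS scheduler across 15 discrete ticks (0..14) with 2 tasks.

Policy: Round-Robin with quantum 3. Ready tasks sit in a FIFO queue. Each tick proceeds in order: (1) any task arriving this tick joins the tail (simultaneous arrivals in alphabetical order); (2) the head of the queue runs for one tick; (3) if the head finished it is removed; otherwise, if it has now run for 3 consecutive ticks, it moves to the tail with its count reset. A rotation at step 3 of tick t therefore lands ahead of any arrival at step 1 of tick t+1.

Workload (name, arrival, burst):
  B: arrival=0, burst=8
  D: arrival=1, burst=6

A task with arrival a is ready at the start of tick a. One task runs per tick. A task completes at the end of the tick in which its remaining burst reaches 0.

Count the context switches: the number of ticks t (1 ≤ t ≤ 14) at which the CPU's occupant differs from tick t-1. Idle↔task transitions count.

t=0: queue=[B] q_used=0 → run B
t=1: queue=[B,D] q_used=1 → run B
t=2: queue=[B,D] q_used=2 → run B
t=3: queue=[D,B] q_used=0 → run D
t=4: queue=[D,B] q_used=1 → run D
t=5: queue=[D,B] q_used=2 → run D
t=6: queue=[B,D] q_used=0 → run B
t=7: queue=[B,D] q_used=1 → run B
t=8: queue=[B,D] q_used=2 → run B
t=9: queue=[D,B] q_used=0 → run D
t=10: queue=[D,B] q_used=1 → run D
t=11: queue=[D,B] q_used=2 → run D
t=12: queue=[B] q_used=0 → run B
t=13: queue=[B] q_used=1 → run B
t=14: (idle)

context switches = 5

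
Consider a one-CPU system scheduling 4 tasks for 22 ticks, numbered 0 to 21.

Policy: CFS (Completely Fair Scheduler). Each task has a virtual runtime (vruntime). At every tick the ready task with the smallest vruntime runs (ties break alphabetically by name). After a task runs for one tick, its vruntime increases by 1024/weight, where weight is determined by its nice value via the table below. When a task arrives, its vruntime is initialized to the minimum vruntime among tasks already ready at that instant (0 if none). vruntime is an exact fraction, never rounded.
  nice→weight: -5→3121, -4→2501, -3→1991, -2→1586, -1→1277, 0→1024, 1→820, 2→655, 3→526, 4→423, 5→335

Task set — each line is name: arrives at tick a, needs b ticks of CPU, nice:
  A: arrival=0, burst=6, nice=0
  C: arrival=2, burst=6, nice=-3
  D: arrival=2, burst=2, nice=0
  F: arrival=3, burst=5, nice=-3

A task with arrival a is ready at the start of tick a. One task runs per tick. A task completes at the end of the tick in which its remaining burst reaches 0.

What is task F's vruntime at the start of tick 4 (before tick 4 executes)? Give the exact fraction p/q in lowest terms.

vruntime(F, start of tick 4) = 2/1

t=0: vr[A=0] → run A
t=1: vr[A=1] → run A
t=2: vr[A=2 C=2 D=2] → run A
t=3: vr[A=3 C=2 D=2 F=2] → run C
t=4: vr[A=3 C=5006/1991 D=2 F=2] → run D
t=5: vr[A=3 C=5006/1991 D=3 F=2] → run F
t=6: vr[A=3 C=5006/1991 D=3 F=5006/1991] → run C
t=7: vr[A=3 C=6030/1991 D=3 F=5006/1991] → run F
t=8: vr[A=3 C=6030/1991 D=3 F=6030/1991] → run A
t=9: vr[A=4 C=6030/1991 D=3 F=6030/1991] → run D
t=10: vr[A=4 C=6030/1991 F=6030/1991] → run C
t=11: vr[A=4 C=7054/1991 F=6030/1991] → run F
t=12: vr[A=4 C=7054/1991 F=7054/1991] → run C
t=13: vr[A=4 C=8078/1991 F=7054/1991] → run F
t=14: vr[A=4 C=8078/1991 F=8078/1991] → run A
t=15: vr[A=5 C=8078/1991 F=8078/1991] → run C
t=16: vr[A=5 C=9102/1991 F=8078/1991] → run F
t=17: vr[A=5 C=9102/1991] → run C
t=18: vr[A=5] → run A
t=19: (idle)
t=20: (idle)
t=21: (idle)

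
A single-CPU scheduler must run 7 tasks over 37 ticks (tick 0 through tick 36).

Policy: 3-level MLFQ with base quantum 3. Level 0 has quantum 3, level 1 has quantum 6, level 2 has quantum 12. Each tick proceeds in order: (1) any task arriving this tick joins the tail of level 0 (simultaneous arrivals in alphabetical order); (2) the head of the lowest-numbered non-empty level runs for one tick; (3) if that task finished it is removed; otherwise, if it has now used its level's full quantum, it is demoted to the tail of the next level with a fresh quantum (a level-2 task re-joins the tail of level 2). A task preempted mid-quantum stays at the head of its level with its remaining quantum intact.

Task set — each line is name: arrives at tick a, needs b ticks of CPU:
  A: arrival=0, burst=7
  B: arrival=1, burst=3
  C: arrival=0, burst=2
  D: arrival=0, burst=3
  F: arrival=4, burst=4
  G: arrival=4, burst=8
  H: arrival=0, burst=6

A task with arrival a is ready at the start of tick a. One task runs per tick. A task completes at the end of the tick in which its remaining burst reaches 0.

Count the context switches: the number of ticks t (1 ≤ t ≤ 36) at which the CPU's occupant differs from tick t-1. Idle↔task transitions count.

t=0: L0/L1/L2 = ACDH/-/- → run A
t=1: L0/L1/L2 = ACDHB/-/- → run A
t=2: L0/L1/L2 = ACDHB/-/- → run A
t=3: L0/L1/L2 = CDHB/A/- → run C
t=4: L0/L1/L2 = CDHBFG/A/- → run C
t=5: L0/L1/L2 = DHBFG/A/- → run D
t=6: L0/L1/L2 = DHBFG/A/- → run D
t=7: L0/L1/L2 = DHBFG/A/- → run D
t=8: L0/L1/L2 = HBFG/A/- → run H
t=9: L0/L1/L2 = HBFG/A/- → run H
t=10: L0/L1/L2 = HBFG/A/- → run H
t=11: L0/L1/L2 = BFG/AH/- → run B
t=12: L0/L1/L2 = BFG/AH/- → run B
t=13: L0/L1/L2 = BFG/AH/- → run B
t=14: L0/L1/L2 = FG/AH/- → run F
t=15: L0/L1/L2 = FG/AH/- → run F
t=16: L0/L1/L2 = FG/AH/- → run F
t=17: L0/L1/L2 = G/AHF/- → run G
t=18: L0/L1/L2 = G/AHF/- → run G
t=19: L0/L1/L2 = G/AHF/- → run G
t=20: L0/L1/L2 = -/AHFG/- → run A
t=21: L0/L1/L2 = -/AHFG/- → run A
t=22: L0/L1/L2 = -/AHFG/- → run A
t=23: L0/L1/L2 = -/AHFG/- → run A
t=24: L0/L1/L2 = -/HFG/- → run H
t=25: L0/L1/L2 = -/HFG/- → run H
t=26: L0/L1/L2 = -/HFG/- → run H
t=27: L0/L1/L2 = -/FG/- → run F
t=28: L0/L1/L2 = -/G/- → run G
t=29: L0/L1/L2 = -/G/- → run G
t=30: L0/L1/L2 = -/G/- → run G
t=31: L0/L1/L2 = -/G/- → run G
t=32: L0/L1/L2 = -/G/- → run G
t=33: (idle)
t=34: (idle)
t=35: (idle)
t=36: (idle)

context switches = 11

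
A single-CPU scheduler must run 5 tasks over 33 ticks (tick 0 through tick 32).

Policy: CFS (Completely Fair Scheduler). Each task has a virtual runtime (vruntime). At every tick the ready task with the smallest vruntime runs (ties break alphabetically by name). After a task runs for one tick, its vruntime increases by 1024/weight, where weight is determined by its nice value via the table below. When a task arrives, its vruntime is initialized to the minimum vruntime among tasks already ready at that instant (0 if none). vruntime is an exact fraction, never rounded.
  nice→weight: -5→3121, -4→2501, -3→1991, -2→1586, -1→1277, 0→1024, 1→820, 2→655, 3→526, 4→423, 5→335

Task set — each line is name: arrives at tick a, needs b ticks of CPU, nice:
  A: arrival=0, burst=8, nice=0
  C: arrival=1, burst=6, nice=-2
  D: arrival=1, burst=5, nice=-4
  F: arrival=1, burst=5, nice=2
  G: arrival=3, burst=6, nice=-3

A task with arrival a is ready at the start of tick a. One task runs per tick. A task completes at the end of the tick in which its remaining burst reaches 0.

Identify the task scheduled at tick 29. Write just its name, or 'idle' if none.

running at tick 29 = F

t=0: vr[A=0] → run A
t=1: vr[A=1 C=1 D=1 F=1] → run A
t=2: vr[A=2 C=1 D=1 F=1] → run C
t=3: vr[A=2 C=1305/793 D=1 F=1 G=1] → run D
t=4: vr[A=2 C=1305/793 D=3525/2501 F=1 G=1] → run F
t=5: vr[A=2 C=1305/793 D=3525/2501 F=1679/655 G=1] → run G
t=6: vr[A=2 C=1305/793 D=3525/2501 F=1679/655 G=3015/1991] → run D
t=7: vr[A=2 C=1305/793 D=4549/2501 F=1679/655 G=3015/1991] → run G
t=8: vr[A=2 C=1305/793 D=4549/2501 F=1679/655 G=4039/1991] → run C
t=9: vr[A=2 C=1817/793 D=4549/2501 F=1679/655 G=4039/1991] → run D
t=10: vr[A=2 C=1817/793 D=5573/2501 F=1679/655 G=4039/1991] → run A
t=11: vr[A=3 C=1817/793 D=5573/2501 F=1679/655 G=4039/1991] → run G
t=12: vr[A=3 C=1817/793 D=5573/2501 F=1679/655 G=5063/1991] → run D
t=13: vr[A=3 C=1817/793 D=6597/2501 F=1679/655 G=5063/1991] → run C
t=14: vr[A=3 C=2329/793 D=6597/2501 F=1679/655 G=5063/1991] → run G
t=15: vr[A=3 C=2329/793 D=6597/2501 F=1679/655 G=6087/1991] → run F
t=16: vr[A=3 C=2329/793 D=6597/2501 F=2703/655 G=6087/1991] → run D
t=17: vr[A=3 C=2329/793 F=2703/655 G=6087/1991] → run C
t=18: vr[A=3 C=2841/793 F=2703/655 G=6087/1991] → run A
t=19: vr[A=4 C=2841/793 F=2703/655 G=6087/1991] → run G
t=20: vr[A=4 C=2841/793 F=2703/655 G=7111/1991] → run G
t=21: vr[A=4 C=2841/793 F=2703/655] → run C
t=22: vr[A=4 C=3353/793 F=2703/655] → run A
t=23: vr[A=5 C=3353/793 F=2703/655] → run F
t=24: vr[A=5 C=3353/793 F=3727/655] → run C
t=25: vr[A=5 F=3727/655] → run A
t=26: vr[A=6 F=3727/655] → run F
t=27: vr[A=6 F=4751/655] → run A
t=28: vr[A=7 F=4751/655] → run A
t=29: vr[F=4751/655] → run F
t=30: (idle)
t=31: (idle)
t=32: (idle)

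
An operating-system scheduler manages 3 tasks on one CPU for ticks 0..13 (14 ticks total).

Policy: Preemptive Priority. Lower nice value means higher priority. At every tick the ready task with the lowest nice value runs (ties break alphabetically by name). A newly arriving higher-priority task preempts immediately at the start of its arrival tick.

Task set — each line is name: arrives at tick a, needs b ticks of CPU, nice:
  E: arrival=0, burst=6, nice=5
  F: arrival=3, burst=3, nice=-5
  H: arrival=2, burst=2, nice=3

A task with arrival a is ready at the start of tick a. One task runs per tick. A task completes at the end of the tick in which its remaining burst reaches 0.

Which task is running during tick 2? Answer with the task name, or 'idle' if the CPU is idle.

running at tick 2 = H

t=0: ready={E} → run E
t=1: ready={E} → run E
t=2: ready={E,H} → run H
t=3: ready={E,F,H} → run F
t=4: ready={E,F,H} → run F
t=5: ready={E,F,H} → run F
t=6: ready={E,H} → run H
t=7: ready={E} → run E
t=8: ready={E} → run E
t=9: ready={E} → run E
t=10: ready={E} → run E
t=11: (idle)
t=12: (idle)
t=13: (idle)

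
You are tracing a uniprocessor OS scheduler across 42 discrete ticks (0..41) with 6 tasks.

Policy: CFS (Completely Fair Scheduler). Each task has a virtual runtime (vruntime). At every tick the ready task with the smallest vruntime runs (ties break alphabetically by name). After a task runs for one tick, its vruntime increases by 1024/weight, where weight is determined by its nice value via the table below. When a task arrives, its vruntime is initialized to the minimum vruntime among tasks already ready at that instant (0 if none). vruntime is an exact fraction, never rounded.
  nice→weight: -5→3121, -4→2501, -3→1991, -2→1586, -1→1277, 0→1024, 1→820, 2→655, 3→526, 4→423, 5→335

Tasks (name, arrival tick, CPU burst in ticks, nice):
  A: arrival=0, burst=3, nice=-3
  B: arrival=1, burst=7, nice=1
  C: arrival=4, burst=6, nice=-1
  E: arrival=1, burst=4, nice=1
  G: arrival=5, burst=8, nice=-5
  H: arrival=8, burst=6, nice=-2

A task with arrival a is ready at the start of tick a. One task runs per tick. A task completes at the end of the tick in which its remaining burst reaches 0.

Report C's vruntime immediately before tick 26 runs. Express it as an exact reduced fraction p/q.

t=0: vr[A=0] → run A
t=1: vr[A=1024/1991 B=1024/1991 E=1024/1991] → run A
t=2: vr[A=2048/1991 B=1024/1991 E=1024/1991] → run B
t=3: vr[A=2048/1991 B=719616/408155 E=1024/1991] → run E
t=4: vr[A=2048/1991 B=719616/408155 C=2048/1991 E=719616/408155] → run A
t=5: vr[B=719616/408155 C=2048/1991 E=719616/408155 G=2048/1991] → run C
t=6: vr[B=719616/408155 C=4654080/2542507 E=719616/408155 G=2048/1991] → run G
t=7: vr[B=719616/408155 C=4654080/2542507 E=719616/408155 G=8430592/6213911] → run G
t=8: vr[B=719616/408155 C=4654080/2542507 E=719616/408155 G=10469376/6213911 H=10469376/6213911] → run G
t=9: vr[B=719616/408155 C=4654080/2542507 E=719616/408155 G=12508160/6213911 H=10469376/6213911] → run H
t=10: vr[B=719616/408155 C=4654080/2542507 E=719616/408155 G=12508160/6213911 H=11483737600/4927631423] → run B
t=11: vr[B=1229312/408155 C=4654080/2542507 E=719616/408155 G=12508160/6213911 H=11483737600/4927631423] → run E
t=12: vr[B=1229312/408155 C=4654080/2542507 E=1229312/408155 G=12508160/6213911 H=11483737600/4927631423] → run C
t=13: vr[B=1229312/408155 C=6692864/2542507 E=1229312/408155 G=12508160/6213911 H=11483737600/4927631423] → run G
t=14: vr[B=1229312/408155 C=6692864/2542507 E=1229312/408155 G=14546944/6213911 H=11483737600/4927631423] → run H
t=15: vr[B=1229312/408155 C=6692864/2542507 E=1229312/408155 G=14546944/6213911 H=14665260032/4927631423] → run G
t=16: vr[B=1229312/408155 C=6692864/2542507 E=1229312/408155 G=16585728/6213911 H=14665260032/4927631423] → run C
t=17: vr[B=1229312/408155 C=8731648/2542507 E=1229312/408155 G=16585728/6213911 H=14665260032/4927631423] → run G
t=18: vr[B=1229312/408155 C=8731648/2542507 E=1229312/408155 G=18624512/6213911 H=14665260032/4927631423] → run H
t=19: vr[B=1229312/408155 C=8731648/2542507 E=1229312/408155 G=18624512/6213911 H=17846782464/4927631423] → run G
t=20: vr[B=1229312/408155 C=8731648/2542507 E=1229312/408155 G=20663296/6213911 H=17846782464/4927631423] → run B
t=21: vr[B=1739008/408155 C=8731648/2542507 E=1229312/408155 G=20663296/6213911 H=17846782464/4927631423] → run E
t=22: vr[B=1739008/408155 C=8731648/2542507 E=1739008/408155 G=20663296/6213911 H=17846782464/4927631423] → run G
t=23: vr[B=1739008/408155 C=8731648/2542507 E=1739008/408155 H=17846782464/4927631423] → run C
t=24: vr[B=1739008/408155 C=10770432/2542507 E=1739008/408155 H=17846782464/4927631423] → run H
t=25: vr[B=1739008/408155 C=10770432/2542507 E=1739008/408155 H=21028304896/4927631423] → run C
t=26: vr[B=1739008/408155 C=12809216/2542507 E=1739008/408155 H=21028304896/4927631423] → run B
t=27: vr[B=2248704/408155 C=12809216/2542507 E=1739008/408155 H=21028304896/4927631423] → run E
t=28: vr[B=2248704/408155 C=12809216/2542507 H=21028304896/4927631423] → run H
t=29: vr[B=2248704/408155 C=12809216/2542507 H=24209827328/4927631423] → run H
t=30: vr[B=2248704/408155 C=12809216/2542507] → run C
t=31: vr[B=2248704/408155] → run B
t=32: vr[B=551680/81631] → run B
t=33: vr[B=3268096/408155] → run B
t=34: (idle)
t=35: (idle)
t=36: (idle)
t=37: (idle)
t=38: (idle)
t=39: (idle)
t=40: (idle)
t=41: (idle)

vruntime(C, start of tick 26) = 12809216/2542507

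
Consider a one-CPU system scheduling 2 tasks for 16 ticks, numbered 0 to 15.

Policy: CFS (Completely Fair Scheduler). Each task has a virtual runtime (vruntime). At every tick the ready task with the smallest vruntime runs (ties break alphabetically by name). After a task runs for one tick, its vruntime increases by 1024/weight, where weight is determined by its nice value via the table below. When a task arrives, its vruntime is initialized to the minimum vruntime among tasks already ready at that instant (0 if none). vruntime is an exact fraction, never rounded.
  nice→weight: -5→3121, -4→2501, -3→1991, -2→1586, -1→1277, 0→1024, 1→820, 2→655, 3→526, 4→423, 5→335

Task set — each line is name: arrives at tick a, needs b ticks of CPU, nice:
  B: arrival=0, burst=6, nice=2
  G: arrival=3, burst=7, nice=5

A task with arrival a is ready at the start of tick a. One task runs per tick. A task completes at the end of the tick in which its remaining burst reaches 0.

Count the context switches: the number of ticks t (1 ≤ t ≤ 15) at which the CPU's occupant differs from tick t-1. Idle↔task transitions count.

t=0: vr[B=0] → run B
t=1: vr[B=1024/655] → run B
t=2: vr[B=2048/655] → run B
t=3: vr[B=3072/655 G=3072/655] → run B
t=4: vr[B=4096/655 G=3072/655] → run G
t=5: vr[B=4096/655 G=339968/43885] → run B
t=6: vr[B=1024/131 G=339968/43885] → run G
t=7: vr[B=1024/131 G=474112/43885] → run B
t=8: vr[G=474112/43885] → run G
t=9: vr[G=608256/43885] → run G
t=10: vr[G=148480/8777] → run G
t=11: vr[G=876544/43885] → run G
t=12: vr[G=1010688/43885] → run G
t=13: (idle)
t=14: (idle)
t=15: (idle)

context switches = 6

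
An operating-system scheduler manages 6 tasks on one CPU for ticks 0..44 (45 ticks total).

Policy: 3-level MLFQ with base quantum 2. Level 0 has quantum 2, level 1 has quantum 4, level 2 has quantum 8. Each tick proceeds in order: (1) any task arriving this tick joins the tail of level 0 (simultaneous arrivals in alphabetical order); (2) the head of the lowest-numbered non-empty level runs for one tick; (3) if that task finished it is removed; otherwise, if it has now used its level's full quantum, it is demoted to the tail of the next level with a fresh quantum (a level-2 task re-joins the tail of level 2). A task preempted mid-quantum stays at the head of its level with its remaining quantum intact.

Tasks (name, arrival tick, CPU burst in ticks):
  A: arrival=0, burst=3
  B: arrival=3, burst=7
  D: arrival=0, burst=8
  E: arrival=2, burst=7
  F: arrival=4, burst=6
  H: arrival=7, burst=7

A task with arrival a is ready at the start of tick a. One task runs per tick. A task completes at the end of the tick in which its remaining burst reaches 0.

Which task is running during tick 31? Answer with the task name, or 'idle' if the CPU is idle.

running at tick 31 = H

t=0: L0/L1/L2 = AD/-/- → run A
t=1: L0/L1/L2 = AD/-/- → run A
t=2: L0/L1/L2 = DE/A/- → run D
t=3: L0/L1/L2 = DEB/A/- → run D
t=4: L0/L1/L2 = EBF/AD/- → run E
t=5: L0/L1/L2 = EBF/AD/- → run E
t=6: L0/L1/L2 = BF/ADE/- → run B
t=7: L0/L1/L2 = BFH/ADE/- → run B
t=8: L0/L1/L2 = FH/ADEB/- → run F
t=9: L0/L1/L2 = FH/ADEB/- → run F
t=10: L0/L1/L2 = H/ADEBF/- → run H
t=11: L0/L1/L2 = H/ADEBF/- → run H
t=12: L0/L1/L2 = -/ADEBFH/- → run A
t=13: L0/L1/L2 = -/DEBFH/- → run D
t=14: L0/L1/L2 = -/DEBFH/- → run D
t=15: L0/L1/L2 = -/DEBFH/- → run D
t=16: L0/L1/L2 = -/DEBFH/- → run D
t=17: L0/L1/L2 = -/EBFH/D → run E
t=18: L0/L1/L2 = -/EBFH/D → run E
t=19: L0/L1/L2 = -/EBFH/D → run E
t=20: L0/L1/L2 = -/EBFH/D → run E
t=21: L0/L1/L2 = -/BFH/DE → run B
t=22: L0/L1/L2 = -/BFH/DE → run B
t=23: L0/L1/L2 = -/BFH/DE → run B
t=24: L0/L1/L2 = -/BFH/DE → run B
t=25: L0/L1/L2 = -/FH/DEB → run F
t=26: L0/L1/L2 = -/FH/DEB → run F
t=27: L0/L1/L2 = -/FH/DEB → run F
t=28: L0/L1/L2 = -/FH/DEB → run F
t=29: L0/L1/L2 = -/H/DEB → run H
t=30: L0/L1/L2 = -/H/DEB → run H
t=31: L0/L1/L2 = -/H/DEB → run H
t=32: L0/L1/L2 = -/H/DEB → run H
t=33: L0/L1/L2 = -/-/DEBH → run D
t=34: L0/L1/L2 = -/-/DEBH → run D
t=35: L0/L1/L2 = -/-/EBH → run E
t=36: L0/L1/L2 = -/-/BH → run B
t=37: L0/L1/L2 = -/-/H → run H
t=38: (idle)
t=39: (idle)
t=40: (idle)
t=41: (idle)
t=42: (idle)
t=43: (idle)
t=44: (idle)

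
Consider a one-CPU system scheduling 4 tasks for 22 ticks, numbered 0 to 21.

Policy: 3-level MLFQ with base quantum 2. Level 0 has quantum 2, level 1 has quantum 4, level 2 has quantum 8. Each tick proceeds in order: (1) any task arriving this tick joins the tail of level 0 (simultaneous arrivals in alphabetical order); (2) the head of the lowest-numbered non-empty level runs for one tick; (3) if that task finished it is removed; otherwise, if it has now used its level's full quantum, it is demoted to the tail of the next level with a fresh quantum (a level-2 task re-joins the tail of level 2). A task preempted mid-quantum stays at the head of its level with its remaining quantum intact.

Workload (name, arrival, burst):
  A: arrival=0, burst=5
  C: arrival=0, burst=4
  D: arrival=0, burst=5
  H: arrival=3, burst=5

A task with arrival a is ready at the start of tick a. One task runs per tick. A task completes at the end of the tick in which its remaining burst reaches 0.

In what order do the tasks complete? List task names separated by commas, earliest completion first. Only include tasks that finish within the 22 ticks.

completion order = A, C, D, H

t=0: L0/L1/L2 = ACD/-/- → run A
t=1: L0/L1/L2 = ACD/-/- → run A
t=2: L0/L1/L2 = CD/A/- → run C
t=3: L0/L1/L2 = CDH/A/- → run C
t=4: L0/L1/L2 = DH/AC/- → run D
t=5: L0/L1/L2 = DH/AC/- → run D
t=6: L0/L1/L2 = H/ACD/- → run H
t=7: L0/L1/L2 = H/ACD/- → run H
t=8: L0/L1/L2 = -/ACDH/- → run A
t=9: L0/L1/L2 = -/ACDH/- → run A
t=10: L0/L1/L2 = -/ACDH/- → run A
t=11: L0/L1/L2 = -/CDH/- → run C
t=12: L0/L1/L2 = -/CDH/- → run C
t=13: L0/L1/L2 = -/DH/- → run D
t=14: L0/L1/L2 = -/DH/- → run D
t=15: L0/L1/L2 = -/DH/- → run D
t=16: L0/L1/L2 = -/H/- → run H
t=17: L0/L1/L2 = -/H/- → run H
t=18: L0/L1/L2 = -/H/- → run H
t=19: (idle)
t=20: (idle)
t=21: (idle)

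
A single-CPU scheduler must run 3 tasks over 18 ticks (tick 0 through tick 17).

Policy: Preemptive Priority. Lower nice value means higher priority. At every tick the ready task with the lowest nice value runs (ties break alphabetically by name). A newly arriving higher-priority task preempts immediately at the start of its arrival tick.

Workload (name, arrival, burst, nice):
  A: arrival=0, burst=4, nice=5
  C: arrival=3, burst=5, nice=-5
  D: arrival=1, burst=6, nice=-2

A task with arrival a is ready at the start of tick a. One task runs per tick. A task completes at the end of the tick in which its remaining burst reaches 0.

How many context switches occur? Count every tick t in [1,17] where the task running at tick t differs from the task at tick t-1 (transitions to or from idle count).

t=0: ready={A} → run A
t=1: ready={A,D} → run D
t=2: ready={A,D} → run D
t=3: ready={A,C,D} → run C
t=4: ready={A,C,D} → run C
t=5: ready={A,C,D} → run C
t=6: ready={A,C,D} → run C
t=7: ready={A,C,D} → run C
t=8: ready={A,D} → run D
t=9: ready={A,D} → run D
t=10: ready={A,D} → run D
t=11: ready={A,D} → run D
t=12: ready={A} → run A
t=13: ready={A} → run A
t=14: ready={A} → run A
t=15: (idle)
t=16: (idle)
t=17: (idle)

context switches = 5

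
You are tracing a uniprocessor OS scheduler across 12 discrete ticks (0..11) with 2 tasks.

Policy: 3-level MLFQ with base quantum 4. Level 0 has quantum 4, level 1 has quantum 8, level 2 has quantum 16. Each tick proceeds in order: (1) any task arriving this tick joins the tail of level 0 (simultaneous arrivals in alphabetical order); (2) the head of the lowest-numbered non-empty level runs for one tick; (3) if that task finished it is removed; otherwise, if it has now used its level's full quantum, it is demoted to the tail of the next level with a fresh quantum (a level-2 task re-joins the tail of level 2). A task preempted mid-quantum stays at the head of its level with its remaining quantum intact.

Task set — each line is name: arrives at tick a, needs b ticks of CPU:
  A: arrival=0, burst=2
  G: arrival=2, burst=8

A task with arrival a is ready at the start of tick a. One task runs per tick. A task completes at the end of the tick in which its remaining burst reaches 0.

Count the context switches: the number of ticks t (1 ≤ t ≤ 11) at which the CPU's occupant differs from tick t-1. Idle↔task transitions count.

context switches = 2

t=0: L0/L1/L2 = A/-/- → run A
t=1: L0/L1/L2 = A/-/- → run A
t=2: L0/L1/L2 = G/-/- → run G
t=3: L0/L1/L2 = G/-/- → run G
t=4: L0/L1/L2 = G/-/- → run G
t=5: L0/L1/L2 = G/-/- → run G
t=6: L0/L1/L2 = -/G/- → run G
t=7: L0/L1/L2 = -/G/- → run G
t=8: L0/L1/L2 = -/G/- → run G
t=9: L0/L1/L2 = -/G/- → run G
t=10: (idle)
t=11: (idle)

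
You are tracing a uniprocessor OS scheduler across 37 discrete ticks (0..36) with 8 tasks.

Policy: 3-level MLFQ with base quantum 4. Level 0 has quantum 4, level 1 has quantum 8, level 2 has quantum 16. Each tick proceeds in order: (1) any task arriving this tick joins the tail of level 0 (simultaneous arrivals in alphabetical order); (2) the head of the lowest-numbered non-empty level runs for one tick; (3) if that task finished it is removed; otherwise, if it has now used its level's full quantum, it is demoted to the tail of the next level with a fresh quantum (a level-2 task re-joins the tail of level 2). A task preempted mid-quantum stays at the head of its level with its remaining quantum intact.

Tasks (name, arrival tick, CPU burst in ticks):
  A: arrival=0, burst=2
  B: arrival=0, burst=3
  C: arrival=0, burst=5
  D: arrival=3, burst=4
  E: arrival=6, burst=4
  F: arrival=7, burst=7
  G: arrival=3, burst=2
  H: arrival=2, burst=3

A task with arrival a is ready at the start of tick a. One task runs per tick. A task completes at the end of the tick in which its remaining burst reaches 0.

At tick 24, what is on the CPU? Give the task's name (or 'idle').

t=0: L0/L1/L2 = ABC/-/- → run A
t=1: L0/L1/L2 = ABC/-/- → run A
t=2: L0/L1/L2 = BCH/-/- → run B
t=3: L0/L1/L2 = BCHDG/-/- → run B
t=4: L0/L1/L2 = BCHDG/-/- → run B
t=5: L0/L1/L2 = CHDG/-/- → run C
t=6: L0/L1/L2 = CHDGE/-/- → run C
t=7: L0/L1/L2 = CHDGEF/-/- → run C
t=8: L0/L1/L2 = CHDGEF/-/- → run C
t=9: L0/L1/L2 = HDGEF/C/- → run H
t=10: L0/L1/L2 = HDGEF/C/- → run H
t=11: L0/L1/L2 = HDGEF/C/- → run H
t=12: L0/L1/L2 = DGEF/C/- → run D
t=13: L0/L1/L2 = DGEF/C/- → run D
t=14: L0/L1/L2 = DGEF/C/- → run D
t=15: L0/L1/L2 = DGEF/C/- → run D
t=16: L0/L1/L2 = GEF/C/- → run G
t=17: L0/L1/L2 = GEF/C/- → run G
t=18: L0/L1/L2 = EF/C/- → run E
t=19: L0/L1/L2 = EF/C/- → run E
t=20: L0/L1/L2 = EF/C/- → run E
t=21: L0/L1/L2 = EF/C/- → run E
t=22: L0/L1/L2 = F/C/- → run F
t=23: L0/L1/L2 = F/C/- → run F
t=24: L0/L1/L2 = F/C/- → run F
t=25: L0/L1/L2 = F/C/- → run F
t=26: L0/L1/L2 = -/CF/- → run C
t=27: L0/L1/L2 = -/F/- → run F
t=28: L0/L1/L2 = -/F/- → run F
t=29: L0/L1/L2 = -/F/- → run F
t=30: (idle)
t=31: (idle)
t=32: (idle)
t=33: (idle)
t=34: (idle)
t=35: (idle)
t=36: (idle)

running at tick 24 = F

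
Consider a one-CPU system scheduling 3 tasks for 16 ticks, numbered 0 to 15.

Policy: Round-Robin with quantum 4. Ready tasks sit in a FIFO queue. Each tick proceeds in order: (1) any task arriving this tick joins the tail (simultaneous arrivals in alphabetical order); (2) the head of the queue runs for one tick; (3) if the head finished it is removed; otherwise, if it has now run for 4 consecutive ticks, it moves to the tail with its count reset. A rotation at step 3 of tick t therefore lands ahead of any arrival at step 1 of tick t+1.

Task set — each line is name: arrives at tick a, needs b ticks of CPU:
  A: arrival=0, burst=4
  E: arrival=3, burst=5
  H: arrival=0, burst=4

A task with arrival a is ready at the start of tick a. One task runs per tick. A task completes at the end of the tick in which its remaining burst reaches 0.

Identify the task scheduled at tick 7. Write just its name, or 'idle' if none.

running at tick 7 = H

t=0: queue=[A,H] q_used=0 → run A
t=1: queue=[A,H] q_used=1 → run A
t=2: queue=[A,H] q_used=2 → run A
t=3: queue=[A,H,E] q_used=3 → run A
t=4: queue=[H,E] q_used=0 → run H
t=5: queue=[H,E] q_used=1 → run H
t=6: queue=[H,E] q_used=2 → run H
t=7: queue=[H,E] q_used=3 → run H
t=8: queue=[E] q_used=0 → run E
t=9: queue=[E] q_used=1 → run E
t=10: queue=[E] q_used=2 → run E
t=11: queue=[E] q_used=3 → run E
t=12: queue=[E] q_used=0 → run E
t=13: (idle)
t=14: (idle)
t=15: (idle)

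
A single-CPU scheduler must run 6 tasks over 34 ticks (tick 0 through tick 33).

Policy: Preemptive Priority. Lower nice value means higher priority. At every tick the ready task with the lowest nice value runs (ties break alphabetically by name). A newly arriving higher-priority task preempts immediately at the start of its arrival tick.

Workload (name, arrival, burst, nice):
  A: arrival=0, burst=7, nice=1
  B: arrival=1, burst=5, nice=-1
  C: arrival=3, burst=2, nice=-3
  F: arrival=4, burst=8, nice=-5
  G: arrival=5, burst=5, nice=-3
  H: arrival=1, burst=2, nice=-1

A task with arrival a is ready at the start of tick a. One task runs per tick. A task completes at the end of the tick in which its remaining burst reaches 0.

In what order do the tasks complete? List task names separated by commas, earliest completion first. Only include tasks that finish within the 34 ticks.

t=0: ready={A} → run A
t=1: ready={A,B,H} → run B
t=2: ready={A,B,H} → run B
t=3: ready={A,B,C,H} → run C
t=4: ready={A,B,C,F,H} → run F
t=5: ready={A,B,C,F,G,H} → run F
t=6: ready={A,B,C,F,G,H} → run F
t=7: ready={A,B,C,F,G,H} → run F
t=8: ready={A,B,C,F,G,H} → run F
t=9: ready={A,B,C,F,G,H} → run F
t=10: ready={A,B,C,F,G,H} → run F
t=11: ready={A,B,C,F,G,H} → run F
t=12: ready={A,B,C,G,H} → run C
t=13: ready={A,B,G,H} → run G
t=14: ready={A,B,G,H} → run G
t=15: ready={A,B,G,H} → run G
t=16: ready={A,B,G,H} → run G
t=17: ready={A,B,G,H} → run G
t=18: ready={A,B,H} → run B
t=19: ready={A,B,H} → run B
t=20: ready={A,B,H} → run B
t=21: ready={A,H} → run H
t=22: ready={A,H} → run H
t=23: ready={A} → run A
t=24: ready={A} → run A
t=25: ready={A} → run A
t=26: ready={A} → run A
t=27: ready={A} → run A
t=28: ready={A} → run A
t=29: (idle)
t=30: (idle)
t=31: (idle)
t=32: (idle)
t=33: (idle)

completion order = F, C, G, B, H, A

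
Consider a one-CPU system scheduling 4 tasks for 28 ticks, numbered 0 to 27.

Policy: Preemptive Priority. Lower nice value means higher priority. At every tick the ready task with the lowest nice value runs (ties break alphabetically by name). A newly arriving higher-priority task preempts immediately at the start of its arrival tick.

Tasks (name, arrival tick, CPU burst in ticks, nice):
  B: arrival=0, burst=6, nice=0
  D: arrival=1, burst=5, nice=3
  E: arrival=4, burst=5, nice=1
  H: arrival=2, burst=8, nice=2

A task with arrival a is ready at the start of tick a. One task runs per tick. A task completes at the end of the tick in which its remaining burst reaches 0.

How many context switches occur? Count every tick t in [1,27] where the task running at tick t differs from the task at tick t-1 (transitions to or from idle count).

context switches = 4

t=0: ready={B} → run B
t=1: ready={B,D} → run B
t=2: ready={B,D,H} → run B
t=3: ready={B,D,H} → run B
t=4: ready={B,D,E,H} → run B
t=5: ready={B,D,E,H} → run B
t=6: ready={D,E,H} → run E
t=7: ready={D,E,H} → run E
t=8: ready={D,E,H} → run E
t=9: ready={D,E,H} → run E
t=10: ready={D,E,H} → run E
t=11: ready={D,H} → run H
t=12: ready={D,H} → run H
t=13: ready={D,H} → run H
t=14: ready={D,H} → run H
t=15: ready={D,H} → run H
t=16: ready={D,H} → run H
t=17: ready={D,H} → run H
t=18: ready={D,H} → run H
t=19: ready={D} → run D
t=20: ready={D} → run D
t=21: ready={D} → run D
t=22: ready={D} → run D
t=23: ready={D} → run D
t=24: (idle)
t=25: (idle)
t=26: (idle)
t=27: (idle)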